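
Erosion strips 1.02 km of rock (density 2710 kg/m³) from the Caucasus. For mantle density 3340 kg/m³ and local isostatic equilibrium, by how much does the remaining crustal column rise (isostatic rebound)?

0.828 km

Unloading: uplift u = e ρ_c/ρ_m = 1.02 km × 2710/3340 = 0.828 km.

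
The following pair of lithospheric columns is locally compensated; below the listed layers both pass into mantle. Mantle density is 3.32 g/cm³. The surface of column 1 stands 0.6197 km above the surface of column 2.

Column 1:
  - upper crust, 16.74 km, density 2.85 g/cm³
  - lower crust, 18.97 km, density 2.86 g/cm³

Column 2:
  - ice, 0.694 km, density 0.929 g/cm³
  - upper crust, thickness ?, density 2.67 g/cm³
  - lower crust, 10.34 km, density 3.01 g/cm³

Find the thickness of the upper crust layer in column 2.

Take the compensation level at the base of the deeper column (depth z_c below the surface of column 1) and equate Σ ρ_i t_i down to z_c; mantle fills any gap and the z_c terms cancel.
Column 1: 16.74×2.85 + 18.97×2.86 + (z_c − 35.71)×3.32
Column 2: 0.6197×0 + 0.694×0.929 + x×2.67 + 10.34×3.01 + (z_c − 0.6197 − 11.034 − x)×3.32
The z_c×3.32 term appears on both sides and cancels. Collect the known terms of each column as K = Σ(ρt)_known − 3.32 × (depth of known layers): K_1 = 101.9632 − 3.32×35.71 = −16.594; K_2 = 31.768126 − 3.32×(0.6197 + 11.034) = −6.922158.
Balance: K_1 = K_2 − x×(3.32 − 2.67), so x = (K_2 − K_1)/(3.32 − 2.67) = 9.67184/0.65 = 14.9 km.

14.9 km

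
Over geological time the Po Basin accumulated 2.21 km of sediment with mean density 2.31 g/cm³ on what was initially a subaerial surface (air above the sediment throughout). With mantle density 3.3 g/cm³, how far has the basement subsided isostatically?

1.55 km

Subaerial load: s = t ρ_sed / ρ_m = 2.21 km × 2.31/3.3 = 1.55 km.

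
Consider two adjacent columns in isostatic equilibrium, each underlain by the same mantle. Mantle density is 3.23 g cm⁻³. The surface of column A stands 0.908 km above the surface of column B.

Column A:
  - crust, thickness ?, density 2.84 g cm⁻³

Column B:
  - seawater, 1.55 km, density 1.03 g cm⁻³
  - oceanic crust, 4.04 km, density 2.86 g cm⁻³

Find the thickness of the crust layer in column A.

Take the compensation level at the base of the deeper column (depth z_c below the surface of column A) and equate Σ ρ_i t_i down to z_c; mantle fills any gap and the z_c terms cancel.
Column A: x×2.84 + (z_c − 0 − x)×3.23
Column B: 0.908×0 + 1.55×1.03 + 4.04×2.86 + (z_c − 0.908 − 5.59)×3.23
The z_c×3.23 term appears on both sides and cancels. Collect the known terms of each column as K = Σ(ρt)_known − 3.23 × (depth of known layers): K_A = 0 − 3.23×0 = 0; K_B = 13.1509 − 3.23×(0.908 + 5.59) = −7.83764.
Balance: K_A − x×(3.23 − 2.84) = K_B, so x = (K_A − K_B)/(3.23 − 2.84) = 7.83764/0.39 = 20.1 km.

20.1 km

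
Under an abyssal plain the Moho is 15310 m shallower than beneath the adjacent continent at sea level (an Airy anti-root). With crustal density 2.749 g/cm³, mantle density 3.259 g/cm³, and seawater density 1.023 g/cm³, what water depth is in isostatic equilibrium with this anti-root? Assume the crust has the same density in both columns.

4520 m

Replacing a thickness d of crust by seawater at the top must be balanced by replacing crust with mantle at the base: d (ρ_c − ρ_w) = a (ρ_m − ρ_c).
d = a (ρ_m − ρ_c)/(ρ_c − ρ_w) = 15310 m × 0.51/1.726 = 4520 m.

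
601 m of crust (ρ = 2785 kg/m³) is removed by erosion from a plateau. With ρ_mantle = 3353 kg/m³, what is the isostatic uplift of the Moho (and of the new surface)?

Unloading: uplift u = e ρ_c/ρ_m = 601 m × 2785/3353 = 499 m.

499 m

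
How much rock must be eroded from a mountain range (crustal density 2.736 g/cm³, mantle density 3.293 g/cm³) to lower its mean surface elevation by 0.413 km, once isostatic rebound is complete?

2.44 km

Net drop Δ = e − u = e − e ρ_c/ρ_m = e (ρ_m − ρ_c)/ρ_m.
e = Δ ρ_m/(ρ_m − ρ_c) = 0.413 km × 3.293/0.557 = 2.44 km.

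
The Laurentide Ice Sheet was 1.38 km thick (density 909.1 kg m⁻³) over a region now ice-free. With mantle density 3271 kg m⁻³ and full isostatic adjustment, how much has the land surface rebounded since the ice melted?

0.384 km

Removing the load lets mantle flow back in; uplift u satisfies ρ_ice t = ρ_m u.
u = t ρ_ice/ρ_m = 1.38 km × 909.1/3271 = 0.384 km.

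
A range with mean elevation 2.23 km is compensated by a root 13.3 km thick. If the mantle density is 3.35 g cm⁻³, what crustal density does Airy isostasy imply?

ρ_c h = (ρ_m − ρ_c) r → ρ_c (h + r) = ρ_m r → ρ_c = ρ_m r / (h + r).
ρ_c = 3.35 × 13.3 km / (2.23 km + 13.3 km) = 2.87 g cm⁻³.

2.87 g cm⁻³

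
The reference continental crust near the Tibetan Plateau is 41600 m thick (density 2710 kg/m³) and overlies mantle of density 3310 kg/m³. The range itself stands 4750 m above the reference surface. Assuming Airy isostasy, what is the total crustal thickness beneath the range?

67800 m

Root depth r = h ρ_c / (ρ_m − ρ_c) = 4750 m × 2710 / 600 = 21450 m.
Total thickness = T + h + r = 41600 m + 4750 m + 21450 m = 67800 m.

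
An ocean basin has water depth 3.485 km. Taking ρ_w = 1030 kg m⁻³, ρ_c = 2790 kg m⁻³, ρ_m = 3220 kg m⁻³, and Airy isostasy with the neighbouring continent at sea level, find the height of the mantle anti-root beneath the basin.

In Airy isostatic equilibrium: replacing crust with seawater at the top is compensated by replacing crust with mantle at the base: d (ρ_c − ρ_w) = a (ρ_m − ρ_c).
a = d (ρ_c − ρ_w)/(ρ_m − ρ_c) = 3.485 km × 1760/430 = 14.3 km.

14.3 km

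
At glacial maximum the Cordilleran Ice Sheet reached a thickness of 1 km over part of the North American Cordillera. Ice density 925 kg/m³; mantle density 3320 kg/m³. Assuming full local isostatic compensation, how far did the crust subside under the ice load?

For local isostatic compensation: the ice load ρ_ice t is balanced by mantle displaced below, ρ_m s.
s = t ρ_ice / ρ_m = 1 km × 925/3320 = 0.279 km.

0.279 km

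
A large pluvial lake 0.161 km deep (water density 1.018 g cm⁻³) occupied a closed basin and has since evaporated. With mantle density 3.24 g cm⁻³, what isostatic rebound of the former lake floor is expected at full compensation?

u = d ρ_w/ρ_m = 0.161 km × 1.018/3.24 = 0.0506 km.

0.0506 km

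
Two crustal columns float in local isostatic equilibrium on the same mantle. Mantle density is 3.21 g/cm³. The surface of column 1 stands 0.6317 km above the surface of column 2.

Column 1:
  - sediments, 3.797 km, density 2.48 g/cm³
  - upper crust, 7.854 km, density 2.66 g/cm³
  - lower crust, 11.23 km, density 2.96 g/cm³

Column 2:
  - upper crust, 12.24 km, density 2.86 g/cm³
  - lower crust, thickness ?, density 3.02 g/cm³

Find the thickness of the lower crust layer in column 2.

18.9 km

Take the compensation level at the base of the deeper column (depth z_c below the surface of column 1) and equate Σ ρ_i t_i down to z_c; mantle fills any gap and the z_c terms cancel.
Column 1: 3.797×2.48 + 7.854×2.66 + 11.23×2.96 + (z_c − 22.881)×3.21
Column 2: 0.6317×0 + 12.24×2.86 + x×3.02 + (z_c − 0.6317 − 12.24 − x)×3.21
The z_c×3.21 term appears on both sides and cancels. Collect the known terms of each column as K = Σ(ρt)_known − 3.21 × (depth of known layers): K_1 = 63.549 − 3.21×22.881 = −9.89901; K_2 = 35.0064 − 3.21×(0.6317 + 12.24) = −6.311757.
Balance: K_1 = K_2 − x×(3.21 − 3.02), so x = (K_2 − K_1)/(3.21 − 3.02) = 3.58725/0.19 = 18.9 km.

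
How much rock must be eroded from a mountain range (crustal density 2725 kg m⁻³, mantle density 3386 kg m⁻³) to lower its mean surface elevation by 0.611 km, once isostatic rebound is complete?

3.13 km

Net drop Δ = e − u = e − e ρ_c/ρ_m = e (ρ_m − ρ_c)/ρ_m.
e = Δ ρ_m/(ρ_m − ρ_c) = 0.611 km × 3386/661 = 3.13 km.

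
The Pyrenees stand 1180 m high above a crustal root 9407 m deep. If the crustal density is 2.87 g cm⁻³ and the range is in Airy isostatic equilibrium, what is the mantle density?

Airy balance: ρ_c h = (ρ_m − ρ_c) r → ρ_m = ρ_c (1 + h/r).
ρ_m = 2.87 × (1 + 1180 m/9407 m) = 3.23 g cm⁻³.

3.23 g cm⁻³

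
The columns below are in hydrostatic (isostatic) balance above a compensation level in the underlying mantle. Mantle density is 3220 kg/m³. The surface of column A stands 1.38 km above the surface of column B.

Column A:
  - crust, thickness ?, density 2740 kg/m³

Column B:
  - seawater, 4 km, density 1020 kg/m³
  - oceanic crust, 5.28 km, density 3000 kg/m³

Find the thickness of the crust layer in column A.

30 km

Take the compensation level at the base of the deeper column (depth z_c below the surface of column A) and equate Σ ρ_i t_i down to z_c; mantle fills any gap and the z_c terms cancel.
Column A: x×2740 + (z_c − 0 − x)×3220
Column B: 1.38×0 + 4×1020 + 5.28×3000 + (z_c − 1.38 − 9.28)×3220
The z_c×3220 term appears on both sides and cancels. Collect the known terms of each column as K = Σ(ρt)_known − 3220 × (depth of known layers): K_A = 0 − 3220×0 = 0; K_B = 19920 − 3220×(1.38 + 9.28) = −14405.2.
Balance: K_A − x×(3220 − 2740) = K_B, so x = (K_A − K_B)/(3220 − 2740) = 14405.2/480 = 30 km.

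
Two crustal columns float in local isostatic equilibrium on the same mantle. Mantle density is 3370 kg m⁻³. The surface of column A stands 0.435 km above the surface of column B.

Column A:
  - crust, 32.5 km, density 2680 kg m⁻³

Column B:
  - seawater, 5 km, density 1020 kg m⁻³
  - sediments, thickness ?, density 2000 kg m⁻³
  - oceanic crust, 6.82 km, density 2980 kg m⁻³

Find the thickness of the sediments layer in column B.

4.78 km

Take the compensation level at the base of the deeper column (depth z_c below the surface of column A) and equate Σ ρ_i t_i down to z_c; mantle fills any gap and the z_c terms cancel.
Column A: 32.5×2680 + (z_c − 32.5)×3370
Column B: 0.435×0 + 5×1020 + x×2000 + 6.82×2980 + (z_c − 0.435 − 11.82 − x)×3370
The z_c×3370 term appears on both sides and cancels. Collect the known terms of each column as K = Σ(ρt)_known − 3370 × (depth of known layers): K_A = 87100 − 3370×32.5 = −22425; K_B = 25423.6 − 3370×(0.435 + 11.82) = −15875.75.
Balance: K_A = K_B − x×(3370 − 2000), so x = (K_B − K_A)/(3370 − 2000) = 6549.25/1370 = 4.78 km.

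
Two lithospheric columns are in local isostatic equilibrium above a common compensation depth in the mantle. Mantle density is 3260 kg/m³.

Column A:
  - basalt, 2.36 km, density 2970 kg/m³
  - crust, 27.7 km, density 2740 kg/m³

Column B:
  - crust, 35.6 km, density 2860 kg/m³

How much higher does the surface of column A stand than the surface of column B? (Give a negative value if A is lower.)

0.26 km

For any compensation level in the mantle, the mantle terms cancel and isostasy reduces to e = (Σt_A − Σt_B) − (Σ(ρt)_A − Σ(ρt)_B) / ρ_m.
Σt_A = 30.06 km; Σt_B = 35.6 km; Σ(ρt)_A = 82907.2; Σ(ρt)_B = 101816 (in km·kg/m³).
e = (30.06 − 35.6) − (82907.2 − 101816) / 3260 = 0.26 km.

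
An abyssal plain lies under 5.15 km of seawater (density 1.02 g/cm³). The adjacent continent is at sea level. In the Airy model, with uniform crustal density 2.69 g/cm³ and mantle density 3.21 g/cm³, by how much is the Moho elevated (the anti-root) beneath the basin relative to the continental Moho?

For local isostatic compensation: replacing crust with seawater at the top is compensated by replacing crust with mantle at the base: d (ρ_c − ρ_w) = a (ρ_m − ρ_c).
a = d (ρ_c − ρ_w)/(ρ_m − ρ_c) = 5.15 km × 1.67/0.52 = 16.5 km.

16.5 km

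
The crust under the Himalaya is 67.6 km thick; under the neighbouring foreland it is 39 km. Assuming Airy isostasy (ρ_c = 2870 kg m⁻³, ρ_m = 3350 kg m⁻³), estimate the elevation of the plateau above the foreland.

4.1 km

Excess crust Δ = 67.6 km − 39 km = 28.6 km, split between elevation h and root r with h + r = Δ.
Airy balance ρ_c h = (ρ_m − ρ_c) r gives r = h ρ_c/(ρ_m − ρ_c), so h (1 + ρ_c/(ρ_m − ρ_c)) = Δ, i.e. h = Δ (ρ_m − ρ_c)/ρ_m.
h = 28.6 km × 480/3350 = 4.1 km.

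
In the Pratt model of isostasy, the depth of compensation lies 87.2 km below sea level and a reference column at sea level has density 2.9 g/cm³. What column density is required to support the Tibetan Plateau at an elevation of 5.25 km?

2.74 g/cm³

Pratt balance: ρ_ref D = ρ (D + h).
ρ = ρ_ref D/(D + h) = 2.9 × 87.2 km/(87.2 km + 5.25 km) = 2.74 g/cm³.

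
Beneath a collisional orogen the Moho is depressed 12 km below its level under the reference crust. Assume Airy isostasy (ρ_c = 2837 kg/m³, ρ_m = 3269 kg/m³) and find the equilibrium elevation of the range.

Isostatic balance requires: ρ_c h = (ρ_m − ρ_c) r.
h = r (ρ_m − ρ_c) / ρ_c = 12 km × (3269 − 2837) / 2837 = 1.83 km.

1.83 km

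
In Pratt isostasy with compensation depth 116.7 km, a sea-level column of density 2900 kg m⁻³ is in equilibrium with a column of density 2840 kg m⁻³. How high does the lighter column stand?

ρ_ref D = ρ (D + h) → h = D (ρ_ref − ρ)/ρ.
h = 116.7 km × (2900 − 2840)/2840 = 2.47 km.

2.47 km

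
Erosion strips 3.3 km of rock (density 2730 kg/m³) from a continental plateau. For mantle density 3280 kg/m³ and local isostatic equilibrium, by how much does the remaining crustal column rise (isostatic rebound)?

2.75 km

Unloading: uplift u = e ρ_c/ρ_m = 3.3 km × 2730/3280 = 2.75 km.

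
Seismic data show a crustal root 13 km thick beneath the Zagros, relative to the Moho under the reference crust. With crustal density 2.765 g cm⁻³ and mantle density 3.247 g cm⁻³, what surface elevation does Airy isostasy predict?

Equating mass per unit area of the two columns: ρ_c h = (ρ_m − ρ_c) r.
h = r (ρ_m − ρ_c) / ρ_c = 13 km × (3.247 − 2.765) / 2.765 = 2.27 km.

2.27 km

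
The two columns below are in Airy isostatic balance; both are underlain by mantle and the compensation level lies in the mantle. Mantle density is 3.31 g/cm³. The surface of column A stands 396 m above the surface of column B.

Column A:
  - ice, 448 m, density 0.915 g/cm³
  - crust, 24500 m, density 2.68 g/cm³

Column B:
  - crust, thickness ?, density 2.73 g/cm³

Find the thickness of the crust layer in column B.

26200 m

Take the compensation level at the base of the deeper column (depth z_c below the surface of column A) and equate Σ ρ_i t_i down to z_c; mantle fills any gap and the z_c terms cancel.
Column A: 448×0.915 + 24500×2.68 + (z_c − 24948)×3.31
Column B: 396×0 + x×2.73 + (z_c − 396 − 0 − x)×3.31
The z_c×3.31 term appears on both sides and cancels. Collect the known terms of each column as K = Σ(ρt)_known − 3.31 × (depth of known layers): K_A = 66069.92 − 3.31×24948 = −16507.96; K_B = 0 − 3.31×(396 + 0) = −1310.76.
Balance: K_A = K_B − x×(3.31 − 2.73), so x = (K_B − K_A)/(3.31 − 2.73) = 15197.2/0.58 = 26200 m.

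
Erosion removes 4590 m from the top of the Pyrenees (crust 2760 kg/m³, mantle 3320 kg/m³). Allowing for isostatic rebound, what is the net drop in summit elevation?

Rebound u = e ρ_c/ρ_m = 4590 m × 2760/3320 = 3816 m.
Net surface drop = e − u = 4590 m − 3816 m = e (ρ_m − ρ_c)/ρ_m = 774 m.

774 m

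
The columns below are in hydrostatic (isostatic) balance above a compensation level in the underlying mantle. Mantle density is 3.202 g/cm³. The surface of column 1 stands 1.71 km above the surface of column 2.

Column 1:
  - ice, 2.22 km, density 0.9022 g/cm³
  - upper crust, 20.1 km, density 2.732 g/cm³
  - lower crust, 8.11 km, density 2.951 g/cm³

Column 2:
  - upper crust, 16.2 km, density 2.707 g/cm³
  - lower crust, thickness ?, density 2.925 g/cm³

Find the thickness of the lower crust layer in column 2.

Take the compensation level at the base of the deeper column (depth z_c below the surface of column 1) and equate Σ ρ_i t_i down to z_c; mantle fills any gap and the z_c terms cancel.
Column 1: 2.22×0.9022 + 20.1×2.732 + 8.11×2.951 + (z_c − 30.43)×3.202
Column 2: 1.71×0 + 16.2×2.707 + x×2.925 + (z_c − 1.71 − 16.2 − x)×3.202
The z_c×3.202 term appears on both sides and cancels. Collect the known terms of each column as K = Σ(ρt)_known − 3.202 × (depth of known layers): K_1 = 80.848694 − 3.202×30.43 = −16.588166; K_2 = 43.8534 − 3.202×(1.71 + 16.2) = −13.49442.
Balance: K_1 = K_2 − x×(3.202 − 2.925), so x = (K_2 − K_1)/(3.202 − 2.925) = 3.09375/0.277 = 11.2 km.

11.2 km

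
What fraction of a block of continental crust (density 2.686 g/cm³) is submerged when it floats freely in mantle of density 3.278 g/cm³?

Submerged fraction = ρ_obj/ρ_fluid = 2.686/3.278 = 81.9%.

81.9%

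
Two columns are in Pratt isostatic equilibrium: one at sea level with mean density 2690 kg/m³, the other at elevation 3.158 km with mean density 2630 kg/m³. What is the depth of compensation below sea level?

ρ_ref D = ρ (D + h) → D (ρ_ref − ρ) = ρ h.
D = ρ h/(ρ_ref − ρ) = 2630 × 3.158 km/(2690 − 2630) = 138 km.

138 km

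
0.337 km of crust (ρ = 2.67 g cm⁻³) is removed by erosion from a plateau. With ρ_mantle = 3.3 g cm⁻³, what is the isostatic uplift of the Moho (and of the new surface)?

Unloading: uplift u = e ρ_c/ρ_m = 0.337 km × 2.67/3.3 = 0.273 km.

0.273 km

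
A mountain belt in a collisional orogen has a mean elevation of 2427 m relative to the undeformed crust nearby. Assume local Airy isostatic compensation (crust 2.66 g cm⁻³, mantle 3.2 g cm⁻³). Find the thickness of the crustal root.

Isostatic balance requires: the weight of the topography is balanced by the buoyancy of the root, ρ_c h = (ρ_m − ρ_c) r.
r = h · ρ_c / (ρ_m − ρ_c) = 2427 m × 2.66 / (3.2 − 2.66) = 12000 m.

12000 m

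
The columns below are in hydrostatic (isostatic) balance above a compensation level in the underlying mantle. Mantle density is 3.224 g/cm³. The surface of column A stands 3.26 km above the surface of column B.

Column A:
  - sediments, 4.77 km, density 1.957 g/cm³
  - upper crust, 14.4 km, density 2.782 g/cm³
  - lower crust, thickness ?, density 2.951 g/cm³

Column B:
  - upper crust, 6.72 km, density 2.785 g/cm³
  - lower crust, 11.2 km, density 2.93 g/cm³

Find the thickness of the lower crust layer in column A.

15.9 km

Take the compensation level at the base of the deeper column (depth z_c below the surface of column A) and equate Σ ρ_i t_i down to z_c; mantle fills any gap and the z_c terms cancel.
Column A: 4.77×1.957 + 14.4×2.782 + x×2.951 + (z_c − 19.17 − x)×3.224
Column B: 3.26×0 + 6.72×2.785 + 11.2×2.93 + (z_c − 3.26 − 17.92)×3.224
The z_c×3.224 term appears on both sides and cancels. Collect the known terms of each column as K = Σ(ρt)_known − 3.224 × (depth of known layers): K_A = 49.39569 − 3.224×19.17 = −12.40839; K_B = 51.5312 − 3.224×(3.26 + 17.92) = −16.75312.
Balance: K_A − x×(3.224 − 2.951) = K_B, so x = (K_A − K_B)/(3.224 − 2.951) = 4.34473/0.273 = 15.9 km.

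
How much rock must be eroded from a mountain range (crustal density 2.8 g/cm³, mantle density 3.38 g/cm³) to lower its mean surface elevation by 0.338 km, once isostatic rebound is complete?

1.97 km

Net drop Δ = e − u = e − e ρ_c/ρ_m = e (ρ_m − ρ_c)/ρ_m.
e = Δ ρ_m/(ρ_m − ρ_c) = 0.338 km × 3.38/0.58 = 1.97 km.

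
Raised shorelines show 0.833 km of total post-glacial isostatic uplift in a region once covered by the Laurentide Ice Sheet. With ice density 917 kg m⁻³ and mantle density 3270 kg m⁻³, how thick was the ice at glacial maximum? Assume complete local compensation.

2.97 km

u = t ρ_ice/ρ_m → t = u ρ_m/ρ_ice = 0.833 km × 3270/917 = 2.97 km.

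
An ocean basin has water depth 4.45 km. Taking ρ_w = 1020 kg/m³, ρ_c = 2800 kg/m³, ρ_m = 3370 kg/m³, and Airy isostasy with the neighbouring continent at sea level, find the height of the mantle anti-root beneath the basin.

13.9 km

Balancing pressure at the compensation depth: replacing crust with seawater at the top is compensated by replacing crust with mantle at the base: d (ρ_c − ρ_w) = a (ρ_m − ρ_c).
a = d (ρ_c − ρ_w)/(ρ_m − ρ_c) = 4.45 km × 1780/570 = 13.9 km.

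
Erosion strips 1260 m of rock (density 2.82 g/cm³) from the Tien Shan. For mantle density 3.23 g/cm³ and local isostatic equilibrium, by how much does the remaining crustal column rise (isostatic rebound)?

Unloading: uplift u = e ρ_c/ρ_m = 1260 m × 2.82/3.23 = 1100 m.

1100 m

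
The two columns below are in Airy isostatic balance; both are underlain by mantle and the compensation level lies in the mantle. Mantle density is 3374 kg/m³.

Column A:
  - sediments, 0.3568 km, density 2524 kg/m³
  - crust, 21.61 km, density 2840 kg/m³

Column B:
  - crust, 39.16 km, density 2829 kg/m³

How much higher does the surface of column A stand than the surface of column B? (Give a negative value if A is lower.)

−2.82 km

For any compensation level in the mantle, the mantle terms cancel and isostasy reduces to e = (Σt_A − Σt_B) − (Σ(ρt)_A − Σ(ρt)_B) / ρ_m.
Σt_A = 21.9668 km; Σt_B = 39.16 km; Σ(ρt)_A = 62272.9632; Σ(ρt)_B = 110783.64 (in km·kg/m³).
e = (21.9668 − 39.16) − (62272.9632 − 110783.64) / 3374 = −2.82 km.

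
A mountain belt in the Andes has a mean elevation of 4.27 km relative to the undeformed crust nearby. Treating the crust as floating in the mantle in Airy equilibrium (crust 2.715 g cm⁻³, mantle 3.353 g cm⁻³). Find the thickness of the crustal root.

18.2 km

Isostatic balance requires: the weight of the topography is balanced by the buoyancy of the root, ρ_c h = (ρ_m − ρ_c) r.
r = h · ρ_c / (ρ_m − ρ_c) = 4.27 km × 2.715 / (3.353 − 2.715) = 18.2 km.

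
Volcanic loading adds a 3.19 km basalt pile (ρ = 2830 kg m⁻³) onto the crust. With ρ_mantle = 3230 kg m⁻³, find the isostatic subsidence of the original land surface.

Subaerial loading: s = t ρ_load / ρ_m.
s = 3.19 km × 2830/3230 = 2.79 km.

2.79 km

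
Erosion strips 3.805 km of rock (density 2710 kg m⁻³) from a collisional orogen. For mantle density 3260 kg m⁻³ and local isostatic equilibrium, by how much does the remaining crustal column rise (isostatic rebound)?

3.16 km

Unloading: uplift u = e ρ_c/ρ_m = 3.805 km × 2710/3260 = 3.16 km.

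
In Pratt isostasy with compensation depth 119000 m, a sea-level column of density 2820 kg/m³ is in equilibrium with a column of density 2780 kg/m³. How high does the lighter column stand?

ρ_ref D = ρ (D + h) → h = D (ρ_ref − ρ)/ρ.
h = 119000 m × (2820 − 2780)/2780 = 1710 m.

1710 m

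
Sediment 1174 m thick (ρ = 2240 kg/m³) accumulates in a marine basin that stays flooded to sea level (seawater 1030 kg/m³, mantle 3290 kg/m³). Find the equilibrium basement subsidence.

Submarine loading: the sediment displaces seawater, and the subsidence is in turn flooded, so s (ρ_m − ρ_w) = t (ρ_sed − ρ_w).
s = 1174 m × (2240 − 1030) / (3290 − 1030) = 629 m.

629 m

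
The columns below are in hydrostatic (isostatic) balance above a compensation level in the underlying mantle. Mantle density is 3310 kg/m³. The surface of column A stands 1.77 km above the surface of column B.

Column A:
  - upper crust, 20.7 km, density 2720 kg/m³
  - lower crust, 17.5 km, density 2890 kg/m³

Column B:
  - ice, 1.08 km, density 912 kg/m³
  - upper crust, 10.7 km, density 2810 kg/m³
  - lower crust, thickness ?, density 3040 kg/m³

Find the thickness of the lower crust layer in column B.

21.3 km

Take the compensation level at the base of the deeper column (depth z_c below the surface of column A) and equate Σ ρ_i t_i down to z_c; mantle fills any gap and the z_c terms cancel.
Column A: 20.7×2720 + 17.5×2890 + (z_c − 38.2)×3310
Column B: 1.77×0 + 1.08×912 + 10.7×2810 + x×3040 + (z_c − 1.77 − 11.78 − x)×3310
The z_c×3310 term appears on both sides and cancels. Collect the known terms of each column as K = Σ(ρt)_known − 3310 × (depth of known layers): K_A = 106879 − 3310×38.2 = −19563; K_B = 31051.96 − 3310×(1.77 + 11.78) = −13798.54.
Balance: K_A = K_B − x×(3310 − 3040), so x = (K_B − K_A)/(3310 − 3040) = 5764.46/270 = 21.3 km.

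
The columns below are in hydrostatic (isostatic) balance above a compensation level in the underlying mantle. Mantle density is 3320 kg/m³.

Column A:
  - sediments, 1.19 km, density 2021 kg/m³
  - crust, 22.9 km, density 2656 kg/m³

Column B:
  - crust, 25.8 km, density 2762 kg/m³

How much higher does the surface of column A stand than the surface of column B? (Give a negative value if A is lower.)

For any compensation level in the mantle, the mantle terms cancel and isostasy reduces to e = (Σt_A − Σt_B) − (Σ(ρt)_A − Σ(ρt)_B) / ρ_m.
Σt_A = 24.09 km; Σt_B = 25.8 km; Σ(ρt)_A = 63227.39; Σ(ρt)_B = 71259.6 (in km·kg/m³).
e = (24.09 − 25.8) − (63227.39 − 71259.6) / 3320 = 0.709 km.

0.709 km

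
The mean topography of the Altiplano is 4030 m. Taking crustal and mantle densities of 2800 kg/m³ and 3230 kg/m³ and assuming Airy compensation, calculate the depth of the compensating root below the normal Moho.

By Archimedes' principle applied to the lithosphere: the weight of the topography is balanced by the buoyancy of the root, ρ_c h = (ρ_m − ρ_c) r.
r = h · ρ_c / (ρ_m − ρ_c) = 4030 m × 2800 / (3230 − 2800) = 26200 m.

26200 m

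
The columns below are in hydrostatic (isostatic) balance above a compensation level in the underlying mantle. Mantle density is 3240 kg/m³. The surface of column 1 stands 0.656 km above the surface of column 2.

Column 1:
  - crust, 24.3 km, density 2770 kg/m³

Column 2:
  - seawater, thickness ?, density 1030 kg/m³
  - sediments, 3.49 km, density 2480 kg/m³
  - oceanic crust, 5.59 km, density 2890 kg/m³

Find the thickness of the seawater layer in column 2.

Take the compensation level at the base of the deeper column (depth z_c below the surface of column 1) and equate Σ ρ_i t_i down to z_c; mantle fills any gap and the z_c terms cancel.
Column 1: 24.3×2770 + (z_c − 24.3)×3240
Column 2: 0.656×0 + x×1030 + 3.49×2480 + 5.59×2890 + (z_c − 0.656 − 9.08 − x)×3240
The z_c×3240 term appears on both sides and cancels. Collect the known terms of each column as K = Σ(ρt)_known − 3240 × (depth of known layers): K_1 = 67311 − 3240×24.3 = −11421; K_2 = 24810.3 − 3240×(0.656 + 9.08) = −6734.34.
Balance: K_1 = K_2 − x×(3240 − 1030), so x = (K_2 − K_1)/(3240 − 1030) = 4686.66/2210 = 2.12 km.

2.12 km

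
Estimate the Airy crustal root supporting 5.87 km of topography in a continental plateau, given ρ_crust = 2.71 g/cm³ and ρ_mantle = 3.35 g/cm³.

Isostatic balance requires: the weight of the topography is balanced by the buoyancy of the root, ρ_c h = (ρ_m − ρ_c) r.
r = h · ρ_c / (ρ_m − ρ_c) = 5.87 km × 2.71 / (3.35 − 2.71) = 24.9 km.

24.9 km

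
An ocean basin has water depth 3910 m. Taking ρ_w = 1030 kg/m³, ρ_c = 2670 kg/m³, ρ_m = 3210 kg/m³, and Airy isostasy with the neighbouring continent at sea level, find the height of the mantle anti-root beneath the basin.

11900 m

In Airy isostatic equilibrium: replacing crust with seawater at the top is compensated by replacing crust with mantle at the base: d (ρ_c − ρ_w) = a (ρ_m − ρ_c).
a = d (ρ_c − ρ_w)/(ρ_m − ρ_c) = 3910 m × 1640/540 = 11900 m.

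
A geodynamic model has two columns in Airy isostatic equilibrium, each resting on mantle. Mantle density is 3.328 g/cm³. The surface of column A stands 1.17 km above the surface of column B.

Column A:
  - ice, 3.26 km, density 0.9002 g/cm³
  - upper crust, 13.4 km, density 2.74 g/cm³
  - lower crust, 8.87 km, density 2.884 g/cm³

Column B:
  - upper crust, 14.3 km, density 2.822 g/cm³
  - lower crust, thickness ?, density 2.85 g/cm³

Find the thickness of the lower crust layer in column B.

18 km

Take the compensation level at the base of the deeper column (depth z_c below the surface of column A) and equate Σ ρ_i t_i down to z_c; mantle fills any gap and the z_c terms cancel.
Column A: 3.26×0.9002 + 13.4×2.74 + 8.87×2.884 + (z_c − 25.53)×3.328
Column B: 1.17×0 + 14.3×2.822 + x×2.85 + (z_c − 1.17 − 14.3 − x)×3.328
The z_c×3.328 term appears on both sides and cancels. Collect the known terms of each column as K = Σ(ρt)_known − 3.328 × (depth of known layers): K_A = 65.231732 − 3.328×25.53 = −19.732108; K_B = 40.3546 − 3.328×(1.17 + 14.3) = −11.12956.
Balance: K_A = K_B − x×(3.328 − 2.85), so x = (K_B − K_A)/(3.328 − 2.85) = 8.60255/0.478 = 18 km.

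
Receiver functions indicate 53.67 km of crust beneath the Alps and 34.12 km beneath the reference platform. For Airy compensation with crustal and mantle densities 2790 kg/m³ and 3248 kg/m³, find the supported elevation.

2.76 km

Excess crust Δ = 53.67 km − 34.12 km = 19.55 km, split between elevation h and root r with h + r = Δ.
Airy balance ρ_c h = (ρ_m − ρ_c) r gives r = h ρ_c/(ρ_m − ρ_c), so h (1 + ρ_c/(ρ_m − ρ_c)) = Δ, i.e. h = Δ (ρ_m − ρ_c)/ρ_m.
h = 19.55 km × 458/3248 = 2.76 km.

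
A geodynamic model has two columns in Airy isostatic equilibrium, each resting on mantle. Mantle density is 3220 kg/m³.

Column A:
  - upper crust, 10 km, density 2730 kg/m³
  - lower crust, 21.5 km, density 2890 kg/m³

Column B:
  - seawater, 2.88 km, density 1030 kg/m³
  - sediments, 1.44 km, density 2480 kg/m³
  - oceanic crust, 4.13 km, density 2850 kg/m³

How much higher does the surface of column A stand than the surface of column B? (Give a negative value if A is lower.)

For any compensation level in the mantle, the mantle terms cancel and isostasy reduces to e = (Σt_A − Σt_B) − (Σ(ρt)_A − Σ(ρt)_B) / ρ_m.
Σt_A = 31.5 km; Σt_B = 8.45 km; Σ(ρt)_A = 89435; Σ(ρt)_B = 18308.1 (in km·kg/m³).
e = (31.5 − 8.45) − (89435 − 18308.1) / 3220 = 0.961 km.

0.961 km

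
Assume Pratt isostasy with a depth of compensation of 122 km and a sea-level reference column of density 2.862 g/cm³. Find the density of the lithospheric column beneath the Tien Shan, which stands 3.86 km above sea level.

Pratt balance: ρ_ref D = ρ (D + h).
ρ = ρ_ref D/(D + h) = 2.862 × 122 km/(122 km + 3.86 km) = 2.77 g/cm³.

2.77 g/cm³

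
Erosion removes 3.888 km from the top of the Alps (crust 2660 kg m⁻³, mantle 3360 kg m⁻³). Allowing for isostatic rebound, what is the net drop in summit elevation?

Rebound u = e ρ_c/ρ_m = 3.888 km × 2660/3360 = 3.078 km.
Net surface drop = e − u = 3.888 km − 3.078 km = e (ρ_m − ρ_c)/ρ_m = 0.81 km.

0.81 km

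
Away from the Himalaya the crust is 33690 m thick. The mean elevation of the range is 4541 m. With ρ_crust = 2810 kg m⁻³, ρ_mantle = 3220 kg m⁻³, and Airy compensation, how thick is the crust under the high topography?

Root depth r = h ρ_c / (ρ_m − ρ_c) = 4541 m × 2810 / 410 = 31120 m.
Total thickness = T + h + r = 33690 m + 4541 m + 31120 m = 69400 m.

69400 m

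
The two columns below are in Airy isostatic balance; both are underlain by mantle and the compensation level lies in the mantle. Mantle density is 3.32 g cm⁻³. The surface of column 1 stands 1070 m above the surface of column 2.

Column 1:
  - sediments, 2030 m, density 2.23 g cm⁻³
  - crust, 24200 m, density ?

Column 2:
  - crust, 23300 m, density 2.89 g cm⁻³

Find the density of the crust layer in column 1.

2.85 g cm⁻³

Take the compensation level at the base of the deeper column (depth z_c below the surface of column 1) and equate Σ ρ_i t_i down to z_c; mantle fills any gap and the z_c terms cancel.
Column 1: 2030×2.23 + 24200×ρ + (z_c − 26230)×3.32
Column 2: 1070×0 + 23300×2.89 + (z_c − 1070 − 23300)×3.32
The z_c×3.32 term appears on both sides and cancels. Collect the known terms of each column as K = Σ(ρt)_known − 3.32 × (depth of known layers): K_1 = 4526.9 − 3.32×26230 = −82556.7; K_2 = 67337 − 3.32×(1070 + 23300) = −13571.4.
Balance: K_1 + 24200×ρ = K_2, so ρ = (K_2 − K_1)/24200 = 68985.3/24200 = 2.85 g cm⁻³.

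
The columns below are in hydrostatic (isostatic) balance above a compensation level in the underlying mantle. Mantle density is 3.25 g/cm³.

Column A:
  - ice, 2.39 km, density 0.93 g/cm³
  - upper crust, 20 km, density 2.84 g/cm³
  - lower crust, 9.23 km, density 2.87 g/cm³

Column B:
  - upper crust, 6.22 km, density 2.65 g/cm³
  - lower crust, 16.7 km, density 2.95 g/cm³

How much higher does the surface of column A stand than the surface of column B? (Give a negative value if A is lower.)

2.62 km

For any compensation level in the mantle, the mantle terms cancel and isostasy reduces to e = (Σt_A − Σt_B) − (Σ(ρt)_A − Σ(ρt)_B) / ρ_m.
Σt_A = 31.62 km; Σt_B = 22.92 km; Σ(ρt)_A = 85.5128; Σ(ρt)_B = 65.748 (in km·g/cm³).
e = (31.62 − 22.92) − (85.5128 − 65.748) / 3.25 = 2.62 km.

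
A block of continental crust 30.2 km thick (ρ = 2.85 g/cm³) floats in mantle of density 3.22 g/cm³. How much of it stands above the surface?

Floating equilibrium: submerged depth d = t ρ_obj/ρ_fluid = 30.2 km × 2.85/3.22 = 26.73 km.
Freeboard = t − d = 30.2 km − 26.73 km = 3.47 km.

3.47 km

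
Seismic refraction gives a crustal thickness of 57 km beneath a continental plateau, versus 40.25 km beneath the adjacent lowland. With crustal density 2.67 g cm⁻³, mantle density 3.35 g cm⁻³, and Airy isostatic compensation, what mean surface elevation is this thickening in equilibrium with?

Excess crust Δ = 57 km − 40.25 km = 16.75 km, split between elevation h and root r with h + r = Δ.
Airy balance ρ_c h = (ρ_m − ρ_c) r gives r = h ρ_c/(ρ_m − ρ_c), so h (1 + ρ_c/(ρ_m − ρ_c)) = Δ, i.e. h = Δ (ρ_m − ρ_c)/ρ_m.
h = 16.75 km × 0.68/3.35 = 3.4 km.

3.4 km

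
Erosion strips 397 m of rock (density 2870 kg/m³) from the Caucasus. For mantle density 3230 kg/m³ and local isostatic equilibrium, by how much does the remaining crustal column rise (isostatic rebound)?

Unloading: uplift u = e ρ_c/ρ_m = 397 m × 2870/3230 = 353 m.

353 m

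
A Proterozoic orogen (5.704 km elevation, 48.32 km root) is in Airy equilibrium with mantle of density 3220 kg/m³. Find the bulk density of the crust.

ρ_c h = (ρ_m − ρ_c) r → ρ_c (h + r) = ρ_m r → ρ_c = ρ_m r / (h + r).
ρ_c = 3220 × 48.32 km / (5.704 km + 48.32 km) = 2880 kg/m³.

2880 kg/m³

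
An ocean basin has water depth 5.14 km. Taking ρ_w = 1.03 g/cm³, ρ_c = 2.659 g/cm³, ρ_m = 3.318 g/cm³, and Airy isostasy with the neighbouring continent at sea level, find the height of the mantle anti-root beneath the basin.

12.7 km

In Airy isostatic equilibrium: replacing crust with seawater at the top is compensated by replacing crust with mantle at the base: d (ρ_c − ρ_w) = a (ρ_m − ρ_c).
a = d (ρ_c − ρ_w)/(ρ_m − ρ_c) = 5.14 km × 1.629/0.659 = 12.7 km.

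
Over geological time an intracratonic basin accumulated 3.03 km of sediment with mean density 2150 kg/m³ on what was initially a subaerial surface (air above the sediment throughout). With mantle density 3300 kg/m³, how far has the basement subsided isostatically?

Subaerial load: s = t ρ_sed / ρ_m = 3.03 km × 2150/3300 = 1.97 km.

1.97 km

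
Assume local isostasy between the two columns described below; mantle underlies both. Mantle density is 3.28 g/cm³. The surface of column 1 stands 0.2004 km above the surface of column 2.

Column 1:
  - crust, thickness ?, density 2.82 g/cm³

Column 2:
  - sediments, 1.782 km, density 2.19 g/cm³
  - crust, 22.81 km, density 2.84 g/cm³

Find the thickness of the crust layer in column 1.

27.5 km

Take the compensation level at the base of the deeper column (depth z_c below the surface of column 1) and equate Σ ρ_i t_i down to z_c; mantle fills any gap and the z_c terms cancel.
Column 1: x×2.82 + (z_c − 0 − x)×3.28
Column 2: 0.2004×0 + 1.782×2.19 + 22.81×2.84 + (z_c − 0.2004 − 24.592)×3.28
The z_c×3.28 term appears on both sides and cancels. Collect the known terms of each column as K = Σ(ρt)_known − 3.28 × (depth of known layers): K_1 = 0 − 3.28×0 = 0; K_2 = 68.68298 − 3.28×(0.2004 + 24.592) = −12.636092.
Balance: K_1 − x×(3.28 − 2.82) = K_2, so x = (K_1 − K_2)/(3.28 − 2.82) = 12.6361/0.46 = 27.5 km.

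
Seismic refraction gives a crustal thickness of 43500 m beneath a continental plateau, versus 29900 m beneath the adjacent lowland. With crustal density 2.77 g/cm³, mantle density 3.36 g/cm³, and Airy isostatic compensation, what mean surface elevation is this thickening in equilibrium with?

Excess crust Δ = 43500 m − 29900 m = 13600 m, split between elevation h and root r with h + r = Δ.
Airy balance ρ_c h = (ρ_m − ρ_c) r gives r = h ρ_c/(ρ_m − ρ_c), so h (1 + ρ_c/(ρ_m − ρ_c)) = Δ, i.e. h = Δ (ρ_m − ρ_c)/ρ_m.
h = 13600 m × 0.59/3.36 = 2390 m.

2390 m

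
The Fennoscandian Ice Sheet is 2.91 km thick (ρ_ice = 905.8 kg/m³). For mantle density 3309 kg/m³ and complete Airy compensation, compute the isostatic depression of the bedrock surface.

Equating mass per unit area of the two columns: the ice load ρ_ice t is balanced by mantle displaced below, ρ_m s.
s = t ρ_ice / ρ_m = 2.91 km × 905.8/3309 = 0.797 km.

0.797 km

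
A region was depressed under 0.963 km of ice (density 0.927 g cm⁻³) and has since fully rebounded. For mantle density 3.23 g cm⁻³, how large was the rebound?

0.276 km

Removing the load lets mantle flow back in; uplift u satisfies ρ_ice t = ρ_m u.
u = t ρ_ice/ρ_m = 0.963 km × 0.927/3.23 = 0.276 km.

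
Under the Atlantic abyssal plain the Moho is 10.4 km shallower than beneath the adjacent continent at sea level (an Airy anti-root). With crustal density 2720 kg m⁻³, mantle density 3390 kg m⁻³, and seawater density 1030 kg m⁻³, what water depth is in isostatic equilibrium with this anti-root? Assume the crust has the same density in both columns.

4.12 km

Replacing a thickness d of crust by seawater at the top must be balanced by replacing crust with mantle at the base: d (ρ_c − ρ_w) = a (ρ_m − ρ_c).
d = a (ρ_m − ρ_c)/(ρ_c − ρ_w) = 10.4 km × 670/1690 = 4.12 km.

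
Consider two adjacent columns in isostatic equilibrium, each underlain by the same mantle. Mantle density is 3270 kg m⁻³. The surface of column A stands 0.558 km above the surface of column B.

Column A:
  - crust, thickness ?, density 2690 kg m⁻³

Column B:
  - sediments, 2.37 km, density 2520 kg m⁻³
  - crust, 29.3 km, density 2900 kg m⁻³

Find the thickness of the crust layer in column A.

24.9 km

Take the compensation level at the base of the deeper column (depth z_c below the surface of column A) and equate Σ ρ_i t_i down to z_c; mantle fills any gap and the z_c terms cancel.
Column A: x×2690 + (z_c − 0 − x)×3270
Column B: 0.558×0 + 2.37×2520 + 29.3×2900 + (z_c − 0.558 − 31.67)×3270
The z_c×3270 term appears on both sides and cancels. Collect the known terms of each column as K = Σ(ρt)_known − 3270 × (depth of known layers): K_A = 0 − 3270×0 = 0; K_B = 90942.4 − 3270×(0.558 + 31.67) = −14443.16.
Balance: K_A − x×(3270 − 2690) = K_B, so x = (K_A − K_B)/(3270 − 2690) = 14443.2/580 = 24.9 km.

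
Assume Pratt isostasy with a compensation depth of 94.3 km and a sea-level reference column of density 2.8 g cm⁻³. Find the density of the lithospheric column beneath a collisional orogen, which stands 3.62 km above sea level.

2.7 g cm⁻³

Pratt balance: ρ_ref D = ρ (D + h).
ρ = ρ_ref D/(D + h) = 2.8 × 94.3 km/(94.3 km + 3.62 km) = 2.7 g cm⁻³.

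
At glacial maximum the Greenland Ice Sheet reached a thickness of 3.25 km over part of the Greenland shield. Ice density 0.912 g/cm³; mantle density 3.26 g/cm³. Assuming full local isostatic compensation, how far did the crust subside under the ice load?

0.909 km

Equating mass per unit area of the two columns: the ice load ρ_ice t is balanced by mantle displaced below, ρ_m s.
s = t ρ_ice / ρ_m = 3.25 km × 0.912/3.26 = 0.909 km.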